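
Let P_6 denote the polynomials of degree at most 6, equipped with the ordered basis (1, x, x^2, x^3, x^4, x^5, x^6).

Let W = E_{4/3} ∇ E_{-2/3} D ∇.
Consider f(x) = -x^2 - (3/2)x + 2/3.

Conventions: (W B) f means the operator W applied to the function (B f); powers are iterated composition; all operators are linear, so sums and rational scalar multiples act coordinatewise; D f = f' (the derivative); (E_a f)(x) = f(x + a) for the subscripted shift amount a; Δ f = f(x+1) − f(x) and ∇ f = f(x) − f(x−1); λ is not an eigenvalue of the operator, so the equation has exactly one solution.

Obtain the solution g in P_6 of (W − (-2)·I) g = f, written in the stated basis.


the result is g(x) = -(1/2)x^2 - (3/4)x + 1/3

write g with unknown coordinates in the stated basis and equate coefficients in (W − (-2)·I) g = f
solving from the highest basis element down gives g = -(1/2)x^2 - (3/4)x + 1/3
check: W g = 0
so W g − (-2)·g = -x^2 - (3/2)x + 2/3 = f ✓


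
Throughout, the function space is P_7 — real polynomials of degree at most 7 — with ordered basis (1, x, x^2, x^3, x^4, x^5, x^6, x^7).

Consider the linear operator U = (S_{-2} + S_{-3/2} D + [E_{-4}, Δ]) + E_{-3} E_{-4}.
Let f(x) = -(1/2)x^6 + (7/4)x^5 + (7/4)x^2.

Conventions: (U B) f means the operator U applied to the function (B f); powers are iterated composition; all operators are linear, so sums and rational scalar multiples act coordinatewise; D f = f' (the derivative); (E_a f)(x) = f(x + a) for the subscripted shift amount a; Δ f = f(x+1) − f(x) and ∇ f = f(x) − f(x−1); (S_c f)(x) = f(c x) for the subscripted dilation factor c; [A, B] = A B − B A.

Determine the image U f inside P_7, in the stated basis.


the image equals g(x) = -(65/2)x^6 - (335/32)x^5 - (24605/64)x^4 + (8575/2)x^3 - (96005/4)x^2 + 71400x - 88151

S_{-2} f = -32x^6 - 56x^5 + 7x^2
D f = -3x^5 + (35/4)x^4 + (7/2)x
S_{-3/2} D f = (729/32)x^5 + (2835/64)x^4 - (21/4)x
Δ f = -3x^5 + (5/4)x^4 + (15/2)x^3 + 10x^2 + (37/4)x + 3
E_{-4} Δ f = -3x^5 + (245/4)x^4 - (985/2)x^3 + 1960x^2 - (15483/4)x + 3038
E_{-4} f = -(1/2)x^6 + (55/4)x^5 - 155x^4 + 920x^3 - (12153/4)x^2 + 5298x - 3812
Δ E_{-4} f = -3x^5 + (245/4)x^4 - (985/2)x^3 + 1960x^2 - (15483/4)x + 3038
[E_{-4}, Δ] f = 0
(S_{-2} + S_{-3/2} D + [E_{-4}, Δ]) f = -32x^6 - (1063/32)x^5 + (2835/64)x^4 + 7x^2 - (21/4)x
E_{-4} f = -(1/2)x^6 + (55/4)x^5 - 155x^4 + 920x^3 - (12153/4)x^2 + 5298x - 3812
E_{-3} E_{-4} f = -(1/2)x^6 + (91/4)x^5 - (1715/4)x^4 + (8575/2)x^3 - (96033/4)x^2 + (285621/4)x - 88151
((S_{-2} + S_{-3/2} D + [E_{-4}, Δ]) + E_{-3} E_{-4}) f = -(65/2)x^6 - (335/32)x^5 - (24605/64)x^4 + (8575/2)x^3 - (96005/4)x^2 + 71400x - 88151


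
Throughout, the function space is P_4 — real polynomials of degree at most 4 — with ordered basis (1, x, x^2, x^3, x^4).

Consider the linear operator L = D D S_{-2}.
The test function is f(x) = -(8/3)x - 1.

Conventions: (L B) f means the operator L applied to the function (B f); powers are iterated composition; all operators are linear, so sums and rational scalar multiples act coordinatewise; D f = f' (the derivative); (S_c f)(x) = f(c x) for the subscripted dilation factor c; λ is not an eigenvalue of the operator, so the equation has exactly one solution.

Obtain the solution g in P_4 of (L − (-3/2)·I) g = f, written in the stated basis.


the result is g(x) = -(16/9)x - 2/3

write g with unknown coordinates in the stated basis and equate coefficients in (L − (-3/2)·I) g = f
solving from the highest basis element down gives g = -(16/9)x - 2/3
check: L g = 0
so L g − (-3/2)·g = -(8/3)x - 1 = f ✓


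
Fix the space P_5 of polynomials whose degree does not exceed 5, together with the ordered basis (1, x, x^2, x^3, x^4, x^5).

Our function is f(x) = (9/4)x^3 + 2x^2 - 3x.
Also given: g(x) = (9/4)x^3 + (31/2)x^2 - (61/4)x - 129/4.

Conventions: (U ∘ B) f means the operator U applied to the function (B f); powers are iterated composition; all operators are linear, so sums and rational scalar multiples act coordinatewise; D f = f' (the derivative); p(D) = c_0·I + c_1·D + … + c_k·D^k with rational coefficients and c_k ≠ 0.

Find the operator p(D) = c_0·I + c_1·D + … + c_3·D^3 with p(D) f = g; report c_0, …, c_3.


D^0 f = (9/4)x^3 + 2x^2 - 3x
D^1 f = (27/4)x^2 + 4x - 3
D^2 f = (27/2)x + 4
D^3 f = 27/2
matching coefficients of g against c_0 f + c_1 Df + … from the top degree down determines the c_i
solution: c_0 = 1, c_1 = 2, c_2 = -3/2, c_3 = -3/2

p(D) = I + 2·D − (3/2)·D^2 − (3/2)·D^3, i.e. c_0 = 1, c_1 = 2, c_2 = -3/2, c_3 = -3/2


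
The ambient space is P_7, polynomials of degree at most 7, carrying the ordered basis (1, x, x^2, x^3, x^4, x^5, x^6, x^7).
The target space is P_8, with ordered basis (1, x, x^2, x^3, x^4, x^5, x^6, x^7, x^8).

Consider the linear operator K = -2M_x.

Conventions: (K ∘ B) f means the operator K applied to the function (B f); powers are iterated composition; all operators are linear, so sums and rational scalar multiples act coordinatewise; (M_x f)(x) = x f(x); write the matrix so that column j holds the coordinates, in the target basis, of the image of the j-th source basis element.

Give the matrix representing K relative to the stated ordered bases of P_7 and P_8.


the matrix is [[0, 0, 0, 0, 0, 0, 0, 0]; [-2, 0, 0, 0, 0, 0, 0, 0]; [0, -2, 0, 0, 0, 0, 0, 0]; [0, 0, -2, 0, 0, 0, 0, 0]; [0, 0, 0, -2, 0, 0, 0, 0]; [0, 0, 0, 0, -2, 0, 0, 0]; [0, 0, 0, 0, 0, -2, 0, 0]; [0, 0, 0, 0, 0, 0, -2, 0]; [0, 0, 0, 0, 0, 0, 0, -2]] (rows listed top to bottom)

image of 1: -2x
image of x: -2x^2
image of x^2: -2x^3
image of x^3: -2x^4
image of x^4: -2x^5
image of x^5: -2x^6
image of x^6: -2x^7
image of x^7: -2x^8
each image's coordinates form column j of the matrix


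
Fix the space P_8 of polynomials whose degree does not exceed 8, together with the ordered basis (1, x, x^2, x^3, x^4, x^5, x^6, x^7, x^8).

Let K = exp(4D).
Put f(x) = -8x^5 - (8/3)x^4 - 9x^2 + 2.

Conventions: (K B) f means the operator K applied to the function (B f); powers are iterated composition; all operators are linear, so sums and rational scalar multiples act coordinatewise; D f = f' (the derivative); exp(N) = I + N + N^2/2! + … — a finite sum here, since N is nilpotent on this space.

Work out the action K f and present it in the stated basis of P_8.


order-1 term: -160x^4 - (128/3)x^3 - 72x
order-2 term: -1280x^3 - 256x^2 - 144
order-3 term: -5120x^2 - (2048/3)x
order-4 term: -10240x - 2048/3
order-5 term: -8192
the series for exp(4D) f terminates at order 5
exp(4D) f = -8x^5 - (488/3)x^4 - (3968/3)x^3 - 5385x^2 - (32984/3)x - 27050/3

g(x) = -8x^5 - (488/3)x^4 - (3968/3)x^3 - 5385x^2 - (32984/3)x - 27050/3


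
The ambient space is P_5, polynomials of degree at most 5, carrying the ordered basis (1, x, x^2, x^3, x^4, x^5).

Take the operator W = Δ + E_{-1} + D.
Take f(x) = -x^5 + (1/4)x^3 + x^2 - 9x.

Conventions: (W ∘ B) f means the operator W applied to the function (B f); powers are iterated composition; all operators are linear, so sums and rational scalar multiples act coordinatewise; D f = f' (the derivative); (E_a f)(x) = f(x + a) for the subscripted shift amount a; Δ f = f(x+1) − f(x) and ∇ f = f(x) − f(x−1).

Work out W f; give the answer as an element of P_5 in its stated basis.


Δ f = -5x^4 - 10x^3 - (37/4)x^2 - (9/4)x - 35/4
E_{-1} f = -x^5 + 5x^4 - (39/4)x^3 + (41/4)x^2 - (61/4)x + 43/4
D f = -5x^4 + (3/4)x^2 + 2x - 9
(Δ + E_{-1} + D) f = -x^5 - 5x^4 - (79/4)x^3 + (7/4)x^2 - (31/2)x - 7

the image equals g(x) = -x^5 - 5x^4 - (79/4)x^3 + (7/4)x^2 - (31/2)x - 7


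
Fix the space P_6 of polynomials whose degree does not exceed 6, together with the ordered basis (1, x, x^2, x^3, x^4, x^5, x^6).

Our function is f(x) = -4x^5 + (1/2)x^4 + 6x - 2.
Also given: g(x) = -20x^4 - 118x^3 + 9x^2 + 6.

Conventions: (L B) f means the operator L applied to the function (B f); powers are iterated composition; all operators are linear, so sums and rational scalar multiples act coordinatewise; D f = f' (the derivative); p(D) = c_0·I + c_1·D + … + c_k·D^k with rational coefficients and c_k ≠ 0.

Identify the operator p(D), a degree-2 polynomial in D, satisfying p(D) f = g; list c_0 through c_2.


p(D) = D + (3/2)·D^2, i.e. c_0 = 0, c_1 = 1, c_2 = 3/2

D^0 f = -4x^5 + (1/2)x^4 + 6x - 2
D^1 f = -20x^4 + 2x^3 + 6
D^2 f = -80x^3 + 6x^2
matching coefficients of g against c_0 f + c_1 Df + … from the top degree down determines the c_i
solution: c_0 = 0, c_1 = 1, c_2 = 3/2


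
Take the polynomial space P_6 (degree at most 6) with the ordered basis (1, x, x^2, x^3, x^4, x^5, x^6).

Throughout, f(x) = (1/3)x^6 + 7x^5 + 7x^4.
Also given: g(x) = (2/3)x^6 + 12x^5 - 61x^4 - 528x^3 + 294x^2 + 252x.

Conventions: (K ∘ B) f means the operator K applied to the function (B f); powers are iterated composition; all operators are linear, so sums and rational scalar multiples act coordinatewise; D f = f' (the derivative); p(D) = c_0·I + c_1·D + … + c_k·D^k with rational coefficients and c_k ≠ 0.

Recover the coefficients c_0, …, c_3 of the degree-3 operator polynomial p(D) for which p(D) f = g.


p(D) = 2·I − D − 4·D^2 + (3/2)·D^3, i.e. c_0 = 2, c_1 = -1, c_2 = -4, c_3 = 3/2

D^0 f = (1/3)x^6 + 7x^5 + 7x^4
D^1 f = 2x^5 + 35x^4 + 28x^3
D^2 f = 10x^4 + 140x^3 + 84x^2
D^3 f = 40x^3 + 420x^2 + 168x
matching coefficients of g against c_0 f + c_1 Df + … from the top degree down determines the c_i
solution: c_0 = 2, c_1 = -1, c_2 = -4, c_3 = 3/2


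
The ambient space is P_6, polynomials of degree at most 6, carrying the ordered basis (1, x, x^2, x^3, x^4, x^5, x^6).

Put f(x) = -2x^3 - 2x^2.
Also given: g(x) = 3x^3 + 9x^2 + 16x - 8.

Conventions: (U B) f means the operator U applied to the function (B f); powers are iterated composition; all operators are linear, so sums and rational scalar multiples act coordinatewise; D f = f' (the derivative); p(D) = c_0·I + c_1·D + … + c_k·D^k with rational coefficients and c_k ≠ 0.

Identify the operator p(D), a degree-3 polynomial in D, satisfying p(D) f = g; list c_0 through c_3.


p(D) = -(3/2)·I − D − D^2 + D^3, i.e. c_0 = -3/2, c_1 = -1, c_2 = -1, c_3 = 1

D^0 f = -2x^3 - 2x^2
D^1 f = -6x^2 - 4x
D^2 f = -12x - 4
D^3 f = -12
matching coefficients of g against c_0 f + c_1 Df + … from the top degree down determines the c_i
solution: c_0 = -3/2, c_1 = -1, c_2 = -1, c_3 = 1


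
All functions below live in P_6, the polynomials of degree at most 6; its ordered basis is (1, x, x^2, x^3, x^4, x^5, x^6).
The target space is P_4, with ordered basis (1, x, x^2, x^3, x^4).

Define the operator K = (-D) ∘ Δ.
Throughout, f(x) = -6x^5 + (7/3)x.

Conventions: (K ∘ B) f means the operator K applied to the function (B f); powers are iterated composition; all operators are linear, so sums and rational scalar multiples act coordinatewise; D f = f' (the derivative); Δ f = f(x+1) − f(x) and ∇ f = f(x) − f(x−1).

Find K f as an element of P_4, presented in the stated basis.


g(x) = 120x^3 + 180x^2 + 120x + 30

Δ f = -30x^4 - 60x^3 - 60x^2 - 30x - 11/3
D Δ f = -120x^3 - 180x^2 - 120x - 30
(-D) Δ f = 120x^3 + 180x^2 + 120x + 30


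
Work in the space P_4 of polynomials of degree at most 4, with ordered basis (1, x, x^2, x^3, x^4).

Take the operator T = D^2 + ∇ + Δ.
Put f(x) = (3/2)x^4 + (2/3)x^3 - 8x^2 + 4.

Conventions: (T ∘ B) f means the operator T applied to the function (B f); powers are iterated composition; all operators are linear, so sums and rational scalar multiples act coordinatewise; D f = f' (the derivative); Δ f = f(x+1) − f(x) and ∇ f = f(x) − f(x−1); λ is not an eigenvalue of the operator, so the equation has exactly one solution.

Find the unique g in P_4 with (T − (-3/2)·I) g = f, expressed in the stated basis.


write g with unknown coordinates in the stated basis and equate coefficients in (T − (-3/2)·I) g = f
solving from the highest basis element down gives g = x^4 - (44/9)x^3 + (56/9)x^2 - (64/27)x + 328/81
check: T g = 8x^3 - (52/3)x^2 + (32/9)x - 56/27
so T g − (-3/2)·g = (3/2)x^4 + (2/3)x^3 - 8x^2 + 4 = f ✓

the image equals g(x) = x^4 - (44/9)x^3 + (56/9)x^2 - (64/27)x + 328/81


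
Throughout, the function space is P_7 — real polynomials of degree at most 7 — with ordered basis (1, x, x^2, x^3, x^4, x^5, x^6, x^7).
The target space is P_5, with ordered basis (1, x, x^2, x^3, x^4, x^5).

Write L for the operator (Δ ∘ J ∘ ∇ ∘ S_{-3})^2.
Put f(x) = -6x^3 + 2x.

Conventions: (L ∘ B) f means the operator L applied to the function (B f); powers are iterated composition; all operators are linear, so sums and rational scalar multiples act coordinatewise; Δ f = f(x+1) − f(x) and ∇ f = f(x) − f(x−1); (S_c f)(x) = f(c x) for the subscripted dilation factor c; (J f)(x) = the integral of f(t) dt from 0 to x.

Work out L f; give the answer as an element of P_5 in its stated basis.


g(x) = 8748x

S_{-3} f = 162x^3 - 6x
∇ S_{-3} f = 486x^2 - 486x + 156
J ∇ S_{-3} f = 162x^3 - 243x^2 + 156x
Δ (J ∘ ∇ ∘ S_{-3}) f = 486x^2 + 75
S_{-3} (Δ ∘ J ∘ ∇ ∘ S_{-3}) f = 4374x^2 + 75
∇ S_{-3} (Δ ∘ J ∘ ∇ ∘ S_{-3}) f = 8748x - 4374
J ∇ S_{-3} (Δ ∘ J ∘ ∇ ∘ S_{-3}) f = 4374x^2 - 4374x
Δ (J ∘ ∇ ∘ S_{-3}) (Δ ∘ J ∘ ∇ ∘ S_{-3}) f = 8748x


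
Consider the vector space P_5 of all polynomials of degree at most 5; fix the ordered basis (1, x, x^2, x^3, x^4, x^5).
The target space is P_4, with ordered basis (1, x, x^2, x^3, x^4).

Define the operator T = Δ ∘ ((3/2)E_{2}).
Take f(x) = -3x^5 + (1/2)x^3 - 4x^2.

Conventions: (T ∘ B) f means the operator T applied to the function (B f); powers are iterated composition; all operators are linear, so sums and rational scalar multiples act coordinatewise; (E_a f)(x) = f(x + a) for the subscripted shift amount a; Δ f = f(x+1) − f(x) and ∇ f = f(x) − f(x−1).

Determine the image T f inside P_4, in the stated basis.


the image equals g(x) = -(45/2)x^4 - 225x^3 - (3411/4)x^2 - (5853/4)x - 3861/4

E_{2} f = -3x^5 - 30x^4 - (239/2)x^3 - 241x^2 - 250x - 108
((3/2)E_{2}) f = -(9/2)x^5 - 45x^4 - (717/4)x^3 - (723/2)x^2 - 375x - 162
Δ ((3/2)E_{2}) f = -(45/2)x^4 - 225x^3 - (3411/4)x^2 - (5853/4)x - 3861/4


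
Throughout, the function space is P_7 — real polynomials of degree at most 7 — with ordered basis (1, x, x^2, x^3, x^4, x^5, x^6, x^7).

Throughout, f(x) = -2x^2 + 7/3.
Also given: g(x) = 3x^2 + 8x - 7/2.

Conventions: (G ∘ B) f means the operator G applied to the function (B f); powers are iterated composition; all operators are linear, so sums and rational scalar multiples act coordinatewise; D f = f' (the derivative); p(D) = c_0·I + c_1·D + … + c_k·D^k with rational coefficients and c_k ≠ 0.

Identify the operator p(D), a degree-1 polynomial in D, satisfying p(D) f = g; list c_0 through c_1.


D^0 f = -2x^2 + 7/3
D^1 f = -4x
matching coefficients of g against c_0 f + c_1 Df + … from the top degree down determines the c_i
solution: c_0 = -3/2, c_1 = -2

c_0 = -3/2, c_1 = -2


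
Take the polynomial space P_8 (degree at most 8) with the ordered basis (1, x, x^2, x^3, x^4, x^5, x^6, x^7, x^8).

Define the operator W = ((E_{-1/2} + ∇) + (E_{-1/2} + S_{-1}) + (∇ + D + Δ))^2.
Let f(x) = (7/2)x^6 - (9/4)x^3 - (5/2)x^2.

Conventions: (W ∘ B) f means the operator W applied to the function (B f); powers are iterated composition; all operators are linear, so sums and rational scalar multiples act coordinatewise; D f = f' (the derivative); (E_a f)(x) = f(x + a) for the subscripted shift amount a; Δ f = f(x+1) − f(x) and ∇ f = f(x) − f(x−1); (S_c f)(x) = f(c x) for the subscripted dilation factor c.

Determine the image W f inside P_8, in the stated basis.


E_{-1/2} f = (7/2)x^6 - (21/2)x^5 + (105/8)x^4 - 11x^3 + (133/32)x^2 + (5/32)x - 37/128
∇ f = 21x^5 - (105/2)x^4 + 70x^3 - (237/4)x^2 + (91/4)x - 13/4
(E_{-1/2} + ∇) f = (7/2)x^6 + (21/2)x^5 - (315/8)x^4 + 59x^3 - (1763/32)x^2 + (733/32)x - 453/128
E_{-1/2} f = (7/2)x^6 - (21/2)x^5 + (105/8)x^4 - 11x^3 + (133/32)x^2 + (5/32)x - 37/128
S_{-1} f = (7/2)x^6 + (9/4)x^3 - (5/2)x^2
(E_{-1/2} + S_{-1}) f = 7x^6 - (21/2)x^5 + (105/8)x^4 - (35/4)x^3 + (53/32)x^2 + (5/32)x - 37/128
∇ f = 21x^5 - (105/2)x^4 + 70x^3 - (237/4)x^2 + (91/4)x - 13/4
D f = 21x^5 - (27/4)x^2 - 5x
Δ f = 21x^5 + (105/2)x^4 + 70x^3 + (183/4)x^2 + (37/4)x - 5/4
(∇ + D + Δ) f = 63x^5 + 140x^3 - (81/4)x^2 + 27x - 9/2
((E_{-1/2} + ∇) + (E_{-1/2} + S_{-1}) + (∇ + D + Δ)) f = (21/2)x^6 + 63x^5 - (105/4)x^4 + (761/4)x^3 - (1179/16)x^2 + (801/16)x - 533/64
E_{-1/2} ((E_{-1/2} + ∇) + (E_{-1/2} + S_{-1}) + (∇ + D + Δ)) f = (21/2)x^6 + (63/2)x^5 - (1155/8)x^4 + 374x^3 - (14955/32)x^2 + (9513/32)x - 10113/128
∇ ((E_{-1/2} + ∇) + (E_{-1/2} + S_{-1}) + (∇ + D + Δ)) f = 63x^5 + (315/2)x^4 - 525x^3 + (4803/4)x^2 - (8601/8)x + 1571/4
(E_{-1/2} + ∇) ((E_{-1/2} + ∇) + (E_{-1/2} + S_{-1}) + (∇ + D + Δ)) f = (21/2)x^6 + (189/2)x^5 + (105/8)x^4 - 151x^3 + (23469/32)x^2 - (24891/32)x + 40159/128
E_{-1/2} ((E_{-1/2} + ∇) + (E_{-1/2} + S_{-1}) + (∇ + D + Δ)) f = (21/2)x^6 + (63/2)x^5 - (1155/8)x^4 + 374x^3 - (14955/32)x^2 + (9513/32)x - 10113/128
S_{-1} ((E_{-1/2} + ∇) + (E_{-1/2} + S_{-1}) + (∇ + D + Δ)) f = (21/2)x^6 - 63x^5 - (105/4)x^4 - (761/4)x^3 - (1179/16)x^2 - (801/16)x - 533/64
(E_{-1/2} + S_{-1}) ((E_{-1/2} + ∇) + (E_{-1/2} + S_{-1}) + (∇ + D + Δ)) f = 21x^6 - (63/2)x^5 - (1365/8)x^4 + (735/4)x^3 - (17313/32)x^2 + (7911/32)x - 11179/128
∇ ((E_{-1/2} + ∇) + (E_{-1/2} + S_{-1}) + (∇ + D + Δ)) f = 63x^5 + (315/2)x^4 - 525x^3 + (4803/4)x^2 - (8601/8)x + 1571/4
D ((E_{-1/2} + ∇) + (E_{-1/2} + S_{-1}) + (∇ + D + Δ)) f = 63x^5 + 315x^4 - 105x^3 + (2283/4)x^2 - (1179/8)x + 801/16
Δ ((E_{-1/2} + ∇) + (E_{-1/2} + S_{-1}) + (∇ + D + Δ)) f = 63x^5 + (945/2)x^4 + 735x^3 + (4803/4)x^2 + (5571/8)x + 1711/8
(∇ + D + Δ) ((E_{-1/2} + ∇) + (E_{-1/2} + S_{-1}) + (∇ + D + Δ)) f = 189x^5 + 945x^4 + 105x^3 + (11889/4)x^2 - (4209/8)x + 10507/16
((E_{-1/2} + ∇) + (E_{-1/2} + S_{-1}) + (∇ + D + Δ)) ((E_{-1/2} + ∇) + (E_{-1/2} + S_{-1}) + (∇ + D + Δ)) f = (63/2)x^6 + 252x^5 + (1575/2)x^4 + (551/4)x^3 + (25317/8)x^2 - (4227/4)x + 28259/32

the image equals g(x) = (63/2)x^6 + 252x^5 + (1575/2)x^4 + (551/4)x^3 + (25317/8)x^2 - (4227/4)x + 28259/32


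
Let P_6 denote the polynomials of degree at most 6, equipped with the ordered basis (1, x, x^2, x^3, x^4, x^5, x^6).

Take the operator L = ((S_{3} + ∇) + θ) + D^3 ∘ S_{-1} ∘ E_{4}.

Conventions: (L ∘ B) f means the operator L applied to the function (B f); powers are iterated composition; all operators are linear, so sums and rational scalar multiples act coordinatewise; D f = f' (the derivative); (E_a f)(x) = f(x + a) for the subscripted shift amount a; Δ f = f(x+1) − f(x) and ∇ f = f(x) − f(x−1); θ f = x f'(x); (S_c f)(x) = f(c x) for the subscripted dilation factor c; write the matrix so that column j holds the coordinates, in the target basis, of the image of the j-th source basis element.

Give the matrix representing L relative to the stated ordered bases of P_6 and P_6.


image of 1: 1
image of x: 4x + 1
image of x^2: 11x^2 + 2x - 1
image of x^3: 30x^3 + 3x^2 - 3x - 5
image of x^4: 85x^4 + 4x^3 - 6x^2 + 28x - 97
image of x^5: 248x^5 + 5x^4 - 10x^3 - 50x^2 + 475x - 959
image of x^6: 735x^6 + 6x^5 - 15x^4 + 140x^3 - 1455x^2 + 5766x - 7681
each image's coordinates form column j of the matrix

the matrix is [[1, 1, -1, -5, -97, -959, -7681]; [0, 4, 2, -3, 28, 475, 5766]; [0, 0, 11, 3, -6, -50, -1455]; [0, 0, 0, 30, 4, -10, 140]; [0, 0, 0, 0, 85, 5, -15]; [0, 0, 0, 0, 0, 248, 6]; [0, 0, 0, 0, 0, 0, 735]] (rows listed top to bottom)


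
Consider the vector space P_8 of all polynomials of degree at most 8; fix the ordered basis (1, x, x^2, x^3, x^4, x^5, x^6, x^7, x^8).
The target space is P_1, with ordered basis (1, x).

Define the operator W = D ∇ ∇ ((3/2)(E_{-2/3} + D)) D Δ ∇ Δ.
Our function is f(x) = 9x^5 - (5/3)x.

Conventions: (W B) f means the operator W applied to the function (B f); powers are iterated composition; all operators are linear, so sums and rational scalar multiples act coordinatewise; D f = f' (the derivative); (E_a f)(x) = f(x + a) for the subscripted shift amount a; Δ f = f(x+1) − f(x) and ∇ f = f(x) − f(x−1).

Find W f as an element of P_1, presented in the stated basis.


the image equals g(x) = 0

Δ f = 45x^4 + 90x^3 + 90x^2 + 45x + 22/3
∇ Δ f = 180x^3 + 90x
Δ (∇ Δ) f = 540x^2 + 540x + 270
D Δ (∇ Δ) f = 1080x + 540
E_{-2/3} (D Δ) (∇ Δ) f = 1080x - 180
D (D Δ) (∇ Δ) f = 1080
(E_{-2/3} + D) (D Δ) (∇ Δ) f = 1080x + 900
((3/2)(E_{-2/3} + D)) (D Δ) (∇ Δ) f = 1620x + 1350
∇ ((3/2)(E_{-2/3} + D)) (D Δ) (∇ Δ) f = 1620
∇ ∇ ((3/2)(E_{-2/3} + D)) (D Δ) (∇ Δ) f = 0
D ∇ ∇ ((3/2)(E_{-2/3} + D)) (D Δ) (∇ Δ) f = 0


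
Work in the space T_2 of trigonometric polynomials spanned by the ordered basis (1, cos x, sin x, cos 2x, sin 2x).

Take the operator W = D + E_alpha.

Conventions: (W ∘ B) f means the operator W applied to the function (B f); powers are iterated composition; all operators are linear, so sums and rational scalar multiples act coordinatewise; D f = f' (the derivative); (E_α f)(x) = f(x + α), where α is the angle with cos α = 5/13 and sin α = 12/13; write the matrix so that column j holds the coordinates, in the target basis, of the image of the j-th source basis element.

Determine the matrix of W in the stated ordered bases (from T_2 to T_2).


image of 1: 1
image of cos x: (5/13)cos x - (25/13)sin x
image of sin x: (25/13)cos x + (5/13)sin x
image of cos 2x: -(119/169)cos 2x - (458/169)sin 2x
image of sin 2x: (458/169)cos 2x - (119/169)sin 2x
each image's coordinates form column j of the matrix

the matrix is [[1, 0, 0, 0, 0]; [0, 5/13, 25/13, 0, 0]; [0, -25/13, 5/13, 0, 0]; [0, 0, 0, -119/169, 458/169]; [0, 0, 0, -458/169, -119/169]] (rows listed top to bottom)


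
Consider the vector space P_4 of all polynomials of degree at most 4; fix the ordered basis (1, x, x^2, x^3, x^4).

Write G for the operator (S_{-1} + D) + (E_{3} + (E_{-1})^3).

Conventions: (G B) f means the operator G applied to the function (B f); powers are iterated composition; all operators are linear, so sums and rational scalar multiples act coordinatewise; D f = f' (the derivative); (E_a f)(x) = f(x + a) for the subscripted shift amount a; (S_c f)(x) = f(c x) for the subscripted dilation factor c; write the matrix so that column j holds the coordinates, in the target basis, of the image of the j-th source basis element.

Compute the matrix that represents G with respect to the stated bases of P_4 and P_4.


the matrix is [[3, 1, 18, 0, 162]; [0, 1, 2, 54, 0]; [0, 0, 3, 3, 108]; [0, 0, 0, 1, 4]; [0, 0, 0, 0, 3]] (rows listed top to bottom)

image of 1: 3
image of x: x + 1
image of x^2: 3x^2 + 2x + 18
image of x^3: x^3 + 3x^2 + 54x
image of x^4: 3x^4 + 4x^3 + 108x^2 + 162
each image's coordinates form column j of the matrix


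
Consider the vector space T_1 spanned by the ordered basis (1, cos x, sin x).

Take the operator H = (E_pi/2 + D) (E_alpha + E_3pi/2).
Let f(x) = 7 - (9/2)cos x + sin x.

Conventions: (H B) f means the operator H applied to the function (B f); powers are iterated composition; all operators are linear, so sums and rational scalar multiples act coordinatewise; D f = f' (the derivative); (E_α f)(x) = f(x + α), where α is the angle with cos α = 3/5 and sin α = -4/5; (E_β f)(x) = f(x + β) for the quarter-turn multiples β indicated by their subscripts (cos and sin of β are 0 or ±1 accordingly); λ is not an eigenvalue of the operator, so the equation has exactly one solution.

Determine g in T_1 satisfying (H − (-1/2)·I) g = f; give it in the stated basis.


g(x) = 14/5 - (393/365)cos x - (26/365)sin x

write g with unknown coordinates in the stated basis and equate coefficients in (H − (-1/2)·I) g = f
solving from the highest basis element down gives g = 14/5 - (393/365)cos x - (26/365)sin x
check: H g = 28/5 - (1446/365)cos x + (378/365)sin x
so H g − (-1/2)·g = 7 - (9/2)cos x + sin x = f ✓


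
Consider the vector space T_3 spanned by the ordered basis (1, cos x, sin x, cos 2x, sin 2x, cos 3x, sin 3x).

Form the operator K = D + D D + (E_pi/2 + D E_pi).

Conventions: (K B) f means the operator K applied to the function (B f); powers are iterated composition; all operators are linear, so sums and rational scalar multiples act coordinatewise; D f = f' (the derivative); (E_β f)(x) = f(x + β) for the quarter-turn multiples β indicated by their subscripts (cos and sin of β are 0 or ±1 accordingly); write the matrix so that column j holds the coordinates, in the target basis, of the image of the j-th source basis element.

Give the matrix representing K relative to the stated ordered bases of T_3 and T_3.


the matrix is [[1, 0, 0, 0, 0, 0, 0]; [0, -1, 1, 0, 0, 0, 0]; [0, -1, -1, 0, 0, 0, 0]; [0, 0, 0, -5, 4, 0, 0]; [0, 0, 0, -4, -5, 0, 0]; [0, 0, 0, 0, 0, -9, -1]; [0, 0, 0, 0, 0, 1, -9]] (rows listed top to bottom)

image of 1: 1
image of cos x: -cos x - sin x
image of sin x: cos x - sin x
image of cos 2x: -5cos 2x - 4sin 2x
image of sin 2x: 4cos 2x - 5sin 2x
image of cos 3x: -9cos 3x + sin 3x
image of sin 3x: -cos 3x - 9sin 3x
each image's coordinates form column j of the matrix


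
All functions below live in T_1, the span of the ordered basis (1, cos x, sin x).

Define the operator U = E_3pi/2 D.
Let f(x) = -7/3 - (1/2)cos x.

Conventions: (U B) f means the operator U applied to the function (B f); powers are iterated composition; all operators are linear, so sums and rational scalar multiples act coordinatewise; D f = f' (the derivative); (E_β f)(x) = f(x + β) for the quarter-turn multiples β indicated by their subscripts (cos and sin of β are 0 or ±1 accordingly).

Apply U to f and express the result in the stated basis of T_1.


the image equals g(x) = -(1/2)cos x

D f = (1/2)sin x
E_3pi/2 D f = -(1/2)cos x


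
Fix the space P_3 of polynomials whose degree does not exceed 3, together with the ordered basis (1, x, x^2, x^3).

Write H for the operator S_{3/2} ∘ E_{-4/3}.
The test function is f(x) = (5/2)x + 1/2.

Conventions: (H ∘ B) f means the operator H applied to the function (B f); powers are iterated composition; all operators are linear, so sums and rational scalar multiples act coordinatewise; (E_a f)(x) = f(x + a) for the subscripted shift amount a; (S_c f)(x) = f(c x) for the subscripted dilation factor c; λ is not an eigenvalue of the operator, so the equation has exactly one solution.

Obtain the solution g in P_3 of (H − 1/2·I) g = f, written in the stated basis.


g(x) = (5/2)x + 23/3

write g with unknown coordinates in the stated basis and equate coefficients in (H − 1/2·I) g = f
solving from the highest basis element down gives g = (5/2)x + 23/3
check: H g = (15/4)x + 13/3
so H g − 1/2·g = (5/2)x + 1/2 = f ✓


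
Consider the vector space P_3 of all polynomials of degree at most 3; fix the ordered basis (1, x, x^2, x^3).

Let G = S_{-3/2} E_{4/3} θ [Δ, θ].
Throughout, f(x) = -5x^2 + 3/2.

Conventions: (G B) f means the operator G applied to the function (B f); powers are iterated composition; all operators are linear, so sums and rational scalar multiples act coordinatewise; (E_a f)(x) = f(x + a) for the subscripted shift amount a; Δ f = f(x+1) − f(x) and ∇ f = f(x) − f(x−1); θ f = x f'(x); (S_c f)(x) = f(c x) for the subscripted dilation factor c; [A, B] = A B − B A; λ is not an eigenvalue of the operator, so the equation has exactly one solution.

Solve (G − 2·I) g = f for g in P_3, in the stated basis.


the image equals g(x) = (5/2)x^2 - (15/4)x + 31/12

write g with unknown coordinates in the stated basis and equate coefficients in (G − 2·I) g = f
solving from the highest basis element down gives g = (5/2)x^2 - (15/4)x + 31/12
check: G g = -(15/2)x + 20/3
so G g − 2·g = -5x^2 + 3/2 = f ✓


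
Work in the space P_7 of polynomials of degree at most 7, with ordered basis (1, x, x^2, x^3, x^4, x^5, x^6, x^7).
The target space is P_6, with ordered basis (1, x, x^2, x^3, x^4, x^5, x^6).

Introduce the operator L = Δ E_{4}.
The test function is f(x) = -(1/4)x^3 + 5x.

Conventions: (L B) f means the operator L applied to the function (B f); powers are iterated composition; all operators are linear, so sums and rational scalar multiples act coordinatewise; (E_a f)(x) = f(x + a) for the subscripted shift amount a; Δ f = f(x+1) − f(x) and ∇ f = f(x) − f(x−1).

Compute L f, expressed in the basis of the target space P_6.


E_{4} f = -(1/4)x^3 - 3x^2 - 7x + 4
Δ E_{4} f = -(3/4)x^2 - (27/4)x - 41/4

g(x) = -(3/4)x^2 - (27/4)x - 41/4


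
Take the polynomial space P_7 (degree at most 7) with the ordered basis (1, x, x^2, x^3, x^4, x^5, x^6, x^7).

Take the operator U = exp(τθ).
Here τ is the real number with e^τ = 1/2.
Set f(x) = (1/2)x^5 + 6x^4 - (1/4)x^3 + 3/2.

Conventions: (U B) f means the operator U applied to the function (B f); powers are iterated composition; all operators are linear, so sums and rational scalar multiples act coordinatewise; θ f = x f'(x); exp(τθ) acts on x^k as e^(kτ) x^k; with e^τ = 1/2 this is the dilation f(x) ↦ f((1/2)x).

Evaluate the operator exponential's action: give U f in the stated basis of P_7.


exp(τθ) x^k = e^(kτ) x^k; with e^τ = 1/2 this sends x^k to (1/2)^k x^k
x^3 ↦ 1/8 x^3
x^4 ↦ 1/16 x^4
x^5 ↦ 1/32 x^5
applying this coordinatewise to f: exp(τθ) f = (1/64)x^5 + (3/8)x^4 - (1/32)x^3 + 3/2

the image equals g(x) = (1/64)x^5 + (3/8)x^4 - (1/32)x^3 + 3/2


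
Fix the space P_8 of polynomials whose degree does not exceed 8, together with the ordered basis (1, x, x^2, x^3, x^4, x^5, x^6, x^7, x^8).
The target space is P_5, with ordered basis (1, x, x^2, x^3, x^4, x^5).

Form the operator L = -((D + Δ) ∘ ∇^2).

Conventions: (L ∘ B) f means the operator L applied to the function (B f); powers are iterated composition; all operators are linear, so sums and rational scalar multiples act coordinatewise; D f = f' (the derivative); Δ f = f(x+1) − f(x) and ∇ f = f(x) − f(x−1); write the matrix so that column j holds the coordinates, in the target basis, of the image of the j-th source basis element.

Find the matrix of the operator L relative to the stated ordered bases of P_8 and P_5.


image of 1: 0
image of x: 0
image of x^2: 0
image of x^3: -12
image of x^4: -48x + 36
image of x^5: -120x^2 + 180x - 100
image of x^6: -240x^3 + 540x^2 - 600x + 240
image of x^7: -420x^4 + 1260x^3 - 2100x^2 + 1680x - 560
image of x^8: -672x^5 + 2520x^4 - 5600x^3 + 6720x^2 - 4480x + 1260
each image's coordinates form column j of the matrix

the matrix is [[0, 0, 0, -12, 36, -100, 240, -560, 1260]; [0, 0, 0, 0, -48, 180, -600, 1680, -4480]; [0, 0, 0, 0, 0, -120, 540, -2100, 6720]; [0, 0, 0, 0, 0, 0, -240, 1260, -5600]; [0, 0, 0, 0, 0, 0, 0, -420, 2520]; [0, 0, 0, 0, 0, 0, 0, 0, -672]] (rows listed top to bottom)


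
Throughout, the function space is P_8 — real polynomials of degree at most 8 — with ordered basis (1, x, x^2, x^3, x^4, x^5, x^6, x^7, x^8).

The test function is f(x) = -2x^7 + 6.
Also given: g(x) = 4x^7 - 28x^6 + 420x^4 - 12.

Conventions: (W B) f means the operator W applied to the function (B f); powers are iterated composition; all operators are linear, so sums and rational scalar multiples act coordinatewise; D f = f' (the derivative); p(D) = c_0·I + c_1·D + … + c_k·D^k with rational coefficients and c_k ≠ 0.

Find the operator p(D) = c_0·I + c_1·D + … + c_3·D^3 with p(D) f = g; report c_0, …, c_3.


D^0 f = -2x^7 + 6
D^1 f = -14x^6
D^2 f = -84x^5
D^3 f = -420x^4
matching coefficients of g against c_0 f + c_1 Df + … from the top degree down determines the c_i
solution: c_0 = -2, c_1 = 2, c_2 = 0, c_3 = -1

p(D) = -2·I + 2·D − D^3, i.e. c_0 = -2, c_1 = 2, c_2 = 0, c_3 = -1


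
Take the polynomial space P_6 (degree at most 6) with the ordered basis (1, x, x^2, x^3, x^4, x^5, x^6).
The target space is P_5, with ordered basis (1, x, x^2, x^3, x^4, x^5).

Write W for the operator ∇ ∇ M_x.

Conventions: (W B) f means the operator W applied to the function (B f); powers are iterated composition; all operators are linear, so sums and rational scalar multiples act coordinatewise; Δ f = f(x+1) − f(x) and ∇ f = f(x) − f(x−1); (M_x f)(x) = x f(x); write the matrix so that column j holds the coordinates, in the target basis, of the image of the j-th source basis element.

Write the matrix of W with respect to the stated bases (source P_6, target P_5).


image of 1: 0
image of x: 2
image of x^2: 6x - 6
image of x^3: 12x^2 - 24x + 14
image of x^4: 20x^3 - 60x^2 + 70x - 30
image of x^5: 30x^4 - 120x^3 + 210x^2 - 180x + 62
image of x^6: 42x^5 - 210x^4 + 490x^3 - 630x^2 + 434x - 126
each image's coordinates form column j of the matrix

the matrix is [[0, 2, -6, 14, -30, 62, -126]; [0, 0, 6, -24, 70, -180, 434]; [0, 0, 0, 12, -60, 210, -630]; [0, 0, 0, 0, 20, -120, 490]; [0, 0, 0, 0, 0, 30, -210]; [0, 0, 0, 0, 0, 0, 42]] (rows listed top to bottom)


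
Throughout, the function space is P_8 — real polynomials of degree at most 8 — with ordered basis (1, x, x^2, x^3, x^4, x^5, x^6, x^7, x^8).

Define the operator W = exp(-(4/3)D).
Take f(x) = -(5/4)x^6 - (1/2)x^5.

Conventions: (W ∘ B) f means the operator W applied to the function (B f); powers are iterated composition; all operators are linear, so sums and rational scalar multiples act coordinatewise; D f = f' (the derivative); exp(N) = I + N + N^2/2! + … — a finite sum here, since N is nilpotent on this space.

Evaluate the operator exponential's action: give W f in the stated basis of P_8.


order-1 term: 10x^5 + (10/3)x^4
order-2 term: -(100/3)x^4 - (80/9)x^3
order-3 term: (1600/27)x^3 + (320/27)x^2
order-4 term: -(1600/27)x^2 - (640/81)x
order-5 term: (2560/81)x + 512/243
order-6 term: -5120/729
the series for exp(-(4/3)D) f terminates at order 6
exp(-(4/3)D) f = -(5/4)x^6 + (19/2)x^5 - 30x^4 + (1360/27)x^3 - (1280/27)x^2 + (640/27)x - 3584/729

the result is g(x) = -(5/4)x^6 + (19/2)x^5 - 30x^4 + (1360/27)x^3 - (1280/27)x^2 + (640/27)x - 3584/729


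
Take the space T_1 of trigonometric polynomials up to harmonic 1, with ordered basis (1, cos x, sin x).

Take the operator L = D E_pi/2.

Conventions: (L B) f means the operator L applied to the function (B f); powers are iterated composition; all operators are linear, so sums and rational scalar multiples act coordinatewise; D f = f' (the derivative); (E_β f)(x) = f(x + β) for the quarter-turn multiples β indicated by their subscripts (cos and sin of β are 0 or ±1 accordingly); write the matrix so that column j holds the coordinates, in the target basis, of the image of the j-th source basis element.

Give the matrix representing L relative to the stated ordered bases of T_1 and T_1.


the matrix is [[0, 0, 0]; [0, -1, 0]; [0, 0, -1]] (rows listed top to bottom)

image of 1: 0
image of cos x: -cos x
image of sin x: -sin x
each image's coordinates form column j of the matrix


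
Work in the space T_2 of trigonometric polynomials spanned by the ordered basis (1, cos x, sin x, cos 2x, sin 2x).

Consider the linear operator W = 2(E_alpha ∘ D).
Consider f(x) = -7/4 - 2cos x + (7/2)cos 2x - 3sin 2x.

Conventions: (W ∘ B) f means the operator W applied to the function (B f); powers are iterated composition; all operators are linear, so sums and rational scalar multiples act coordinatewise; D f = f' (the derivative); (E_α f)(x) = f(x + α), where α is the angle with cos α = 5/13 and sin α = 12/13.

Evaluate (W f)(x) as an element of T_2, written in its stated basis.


D f = 2sin x - 6cos 2x - 7sin 2x
E_alpha D f = (24/13)cos x + (10/13)sin x - (126/169)cos 2x + (1553/169)sin 2x
(2(E_alpha ∘ D)) f = (48/13)cos x + (20/13)sin x - (252/169)cos 2x + (3106/169)sin 2x

the result is g(x) = (48/13)cos x + (20/13)sin x - (252/169)cos 2x + (3106/169)sin 2x


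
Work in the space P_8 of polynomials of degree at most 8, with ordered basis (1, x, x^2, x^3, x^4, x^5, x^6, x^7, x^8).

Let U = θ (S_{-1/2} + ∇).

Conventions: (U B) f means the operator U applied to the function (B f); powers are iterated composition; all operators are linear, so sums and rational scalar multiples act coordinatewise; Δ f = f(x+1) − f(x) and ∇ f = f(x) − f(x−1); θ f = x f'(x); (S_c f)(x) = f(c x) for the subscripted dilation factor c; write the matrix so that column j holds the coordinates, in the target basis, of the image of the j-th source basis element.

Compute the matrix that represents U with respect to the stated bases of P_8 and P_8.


image of 1: 0
image of x: -(1/2)x
image of x^2: (1/2)x^2 + 2x
image of x^3: -(3/8)x^3 + 6x^2 - 3x
image of x^4: (1/4)x^4 + 12x^3 - 12x^2 + 4x
image of x^5: -(5/32)x^5 + 20x^4 - 30x^3 + 20x^2 - 5x
image of x^6: (3/32)x^6 + 30x^5 - 60x^4 + 60x^3 - 30x^2 + 6x
image of x^7: -(7/128)x^7 + 42x^6 - 105x^5 + 140x^4 - 105x^3 + 42x^2 - 7x
image of x^8: (1/32)x^8 + 56x^7 - 168x^6 + 280x^5 - 280x^4 + 168x^3 - 56x^2 + 8x
each image's coordinates form column j of the matrix

the matrix is [[0, 0, 0, 0, 0, 0, 0, 0, 0]; [0, -1/2, 2, -3, 4, -5, 6, -7, 8]; [0, 0, 1/2, 6, -12, 20, -30, 42, -56]; [0, 0, 0, -3/8, 12, -30, 60, -105, 168]; [0, 0, 0, 0, 1/4, 20, -60, 140, -280]; [0, 0, 0, 0, 0, -5/32, 30, -105, 280]; [0, 0, 0, 0, 0, 0, 3/32, 42, -168]; [0, 0, 0, 0, 0, 0, 0, -7/128, 56]; [0, 0, 0, 0, 0, 0, 0, 0, 1/32]] (rows listed top to bottom)


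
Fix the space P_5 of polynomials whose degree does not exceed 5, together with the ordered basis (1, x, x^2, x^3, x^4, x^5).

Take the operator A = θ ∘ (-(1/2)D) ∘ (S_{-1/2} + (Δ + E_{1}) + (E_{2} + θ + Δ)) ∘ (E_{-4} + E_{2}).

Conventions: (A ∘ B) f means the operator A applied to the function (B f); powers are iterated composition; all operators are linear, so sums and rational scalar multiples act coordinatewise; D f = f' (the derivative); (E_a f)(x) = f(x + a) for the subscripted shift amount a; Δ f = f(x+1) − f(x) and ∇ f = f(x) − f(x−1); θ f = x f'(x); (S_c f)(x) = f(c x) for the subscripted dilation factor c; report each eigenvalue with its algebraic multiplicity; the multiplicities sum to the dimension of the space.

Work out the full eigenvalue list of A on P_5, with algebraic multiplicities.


λ = 0 (multiplicity 6)

image of 1: 0
image of x: 0
image of x^2: -(17/2)x
image of x^3: -(117/4)x^2 - (9/2)x
image of x^4: -(291/4)x^3 - 3x^2 - 474x
image of x^5: -(1115/8)x^4 + (255/4)x^3 - 2745x^2 - 420x
the matrix is upper triangular; its diagonal is (0, 0, 0, 0, 0, 0)
for a triangular matrix the eigenvalues are the diagonal entries, with algebraic multiplicity their repetition count


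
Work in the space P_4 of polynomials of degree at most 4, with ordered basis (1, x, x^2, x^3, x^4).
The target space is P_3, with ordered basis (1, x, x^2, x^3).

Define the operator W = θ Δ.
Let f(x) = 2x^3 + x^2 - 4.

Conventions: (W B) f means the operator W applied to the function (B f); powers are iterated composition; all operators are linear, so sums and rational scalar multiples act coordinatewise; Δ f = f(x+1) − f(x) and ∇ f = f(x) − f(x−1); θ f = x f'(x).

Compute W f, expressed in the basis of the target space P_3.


Δ f = 6x^2 + 8x + 3
θ Δ f = 12x^2 + 8x

g(x) = 12x^2 + 8x


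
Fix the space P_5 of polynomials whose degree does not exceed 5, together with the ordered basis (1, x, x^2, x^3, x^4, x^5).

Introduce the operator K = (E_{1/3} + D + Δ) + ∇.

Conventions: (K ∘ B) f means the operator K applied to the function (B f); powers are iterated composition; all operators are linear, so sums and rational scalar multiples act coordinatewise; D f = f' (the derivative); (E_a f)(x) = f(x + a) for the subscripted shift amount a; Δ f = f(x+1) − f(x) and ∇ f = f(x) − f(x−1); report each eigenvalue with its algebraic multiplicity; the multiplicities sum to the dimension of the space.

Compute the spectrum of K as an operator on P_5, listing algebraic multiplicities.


λ = 1 (multiplicity 6)

image of 1: 1
image of x: x + 10/3
image of x^2: x^2 + (20/3)x + 1/9
image of x^3: x^3 + 10x^2 + (1/3)x + 55/27
image of x^4: x^4 + (40/3)x^3 + (2/3)x^2 + (220/27)x + 1/81
image of x^5: x^5 + (50/3)x^4 + (10/9)x^3 + (550/27)x^2 + (5/81)x + 487/243
the matrix is upper triangular; its diagonal is (1, 1, 1, 1, 1, 1)
for a triangular matrix the eigenvalues are the diagonal entries, with algebraic multiplicity their repetition count
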